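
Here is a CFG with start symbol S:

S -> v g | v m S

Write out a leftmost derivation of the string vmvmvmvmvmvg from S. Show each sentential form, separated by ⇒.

S⇒vmS⇒vmvmS⇒vmvmvmS⇒vmvmvmvmS⇒vmvmvmvmvmS⇒vmvmvmvmvmvg

S ⇒ vmS   [S -> v m S]
vmS ⇒ vmvmS   [S -> v m S]
vmvmS ⇒ vmvmvmS   [S -> v m S]
vmvmvmS ⇒ vmvmvmvmS   [S -> v m S]
vmvmvmvmS ⇒ vmvmvmvmvmS   [S -> v m S]
vmvmvmvmvmS ⇒ vmvmvmvmvmvg   [S -> v g]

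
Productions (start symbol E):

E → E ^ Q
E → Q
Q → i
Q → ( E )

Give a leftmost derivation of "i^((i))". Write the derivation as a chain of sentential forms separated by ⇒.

E⇒E^Q⇒Q^Q⇒i^Q⇒i^(E)⇒i^(Q)⇒i^((E))⇒i^((Q))⇒i^((i))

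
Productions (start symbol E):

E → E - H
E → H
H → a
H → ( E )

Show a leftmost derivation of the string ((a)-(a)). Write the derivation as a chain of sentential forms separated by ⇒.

E⇒H⇒(E)⇒(E-H)⇒(H-H)⇒((E)-H)⇒((H)-H)⇒((a)-H)⇒((a)-(E))⇒((a)-(H))⇒((a)-(a))

E ⇒ H   [E → H]
H ⇒ (E)   [H → ( E )]
(E) ⇒ (E-H)   [E → E - H]
(E-H) ⇒ (H-H)   [E → H]
(H-H) ⇒ ((E)-H)   [H → ( E )]
((E)-H) ⇒ ((H)-H)   [E → H]
((H)-H) ⇒ ((a)-H)   [H → a]
((a)-H) ⇒ ((a)-(E))   [H → ( E )]
((a)-(E)) ⇒ ((a)-(H))   [E → H]
((a)-(H)) ⇒ ((a)-(a))   [H → a]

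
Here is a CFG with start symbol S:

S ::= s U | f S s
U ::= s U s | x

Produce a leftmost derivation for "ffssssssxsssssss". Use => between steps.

S=>fSs=>ffSss=>ffsUss=>ffssUsss=>ffsssUssss=>ffssssUsssss=>ffsssssUssssss=>ffssssssUsssssss=>ffssssssxsssssss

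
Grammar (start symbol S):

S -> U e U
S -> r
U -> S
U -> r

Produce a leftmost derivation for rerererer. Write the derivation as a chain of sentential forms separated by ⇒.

S⇒UeU⇒SeU⇒reU⇒reS⇒reUeU⇒reSeU⇒reUeUeU⇒reSeUeU⇒reUeUeUeU⇒rereUeUeU⇒rereSeUeU⇒rerereUeU⇒rererereU⇒rerererer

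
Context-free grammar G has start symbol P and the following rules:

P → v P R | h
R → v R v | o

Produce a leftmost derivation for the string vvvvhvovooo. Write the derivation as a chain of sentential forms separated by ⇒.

P⇒vPR⇒vvPRR⇒vvvPRRR⇒vvvvPRRRR⇒vvvvhRRRR⇒vvvvhvRvRRR⇒vvvvhvovRRR⇒vvvvhvovoRR⇒vvvvhvovooR⇒vvvvhvovooo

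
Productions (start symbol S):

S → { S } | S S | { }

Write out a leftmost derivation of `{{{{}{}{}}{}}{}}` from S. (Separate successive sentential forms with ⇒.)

S⇒{S}⇒{SS}⇒{{S}S}⇒{{SS}S}⇒{{{S}S}S}⇒{{{SS}S}S}⇒{{{SSS}S}S}⇒{{{{}SS}S}S}⇒{{{{}{}S}S}S}⇒{{{{}{}{}}S}S}⇒{{{{}{}{}}{}}S}⇒{{{{}{}{}}{}}{}}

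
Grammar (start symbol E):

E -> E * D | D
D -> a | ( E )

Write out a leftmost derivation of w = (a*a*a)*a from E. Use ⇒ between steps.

E ⇒ E*D   [E -> E * D]
E*D ⇒ D*D   [E -> D]
D*D ⇒ (E)*D   [D -> ( E )]
(E)*D ⇒ (E*D)*D   [E -> E * D]
(E*D)*D ⇒ (E*D*D)*D   [E -> E * D]
(E*D*D)*D ⇒ (D*D*D)*D   [E -> D]
(D*D*D)*D ⇒ (a*D*D)*D   [D -> a]
(a*D*D)*D ⇒ (a*a*D)*D   [D -> a]
(a*a*D)*D ⇒ (a*a*a)*D   [D -> a]
(a*a*a)*D ⇒ (a*a*a)*a   [D -> a]

E ⇒ E*D ⇒ D*D ⇒ (E)*D ⇒ (E*D)*D ⇒ (E*D*D)*D ⇒ (D*D*D)*D ⇒ (a*D*D)*D ⇒ (a*a*D)*D ⇒ (a*a*a)*D ⇒ (a*a*a)*a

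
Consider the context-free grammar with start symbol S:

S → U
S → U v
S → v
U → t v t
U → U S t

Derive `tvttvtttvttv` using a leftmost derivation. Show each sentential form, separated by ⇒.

S ⇒ Uv   [S → U v]
Uv ⇒ UStv   [U → U S t]
UStv ⇒ UStStv   [U → U S t]
UStStv ⇒ tvtStStv   [U → t v t]
tvtStStv ⇒ tvtUtStv   [S → U]
tvtUtStv ⇒ tvttvttStv   [U → t v t]
tvttvttStv ⇒ tvttvttUtv   [S → U]
tvttvttUtv ⇒ tvttvtttvttv   [U → t v t]

S ⇒ Uv ⇒ UStv ⇒ UStStv ⇒ tvtStStv ⇒ tvtUtStv ⇒ tvttvttStv ⇒ tvttvttUtv ⇒ tvttvtttvttv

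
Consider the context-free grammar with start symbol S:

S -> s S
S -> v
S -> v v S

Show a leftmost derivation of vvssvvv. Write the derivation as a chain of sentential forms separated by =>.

S => vvS   [S -> v v S]
vvS => vvsS   [S -> s S]
vvsS => vvssS   [S -> s S]
vvssS => vvssvvS   [S -> v v S]
vvssvvS => vvssvvv   [S -> v]

S=>vvS=>vvsS=>vvssS=>vvssvvS=>vvssvvv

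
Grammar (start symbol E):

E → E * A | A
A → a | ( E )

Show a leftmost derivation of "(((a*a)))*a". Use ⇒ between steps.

E ⇒ E*A   [E → E * A]
E*A ⇒ A*A   [E → A]
A*A ⇒ (E)*A   [A → ( E )]
(E)*A ⇒ (A)*A   [E → A]
(A)*A ⇒ ((E))*A   [A → ( E )]
((E))*A ⇒ ((A))*A   [E → A]
((A))*A ⇒ (((E)))*A   [A → ( E )]
(((E)))*A ⇒ (((E*A)))*A   [E → E * A]
(((E*A)))*A ⇒ (((A*A)))*A   [E → A]
(((A*A)))*A ⇒ (((a*A)))*A   [A → a]
(((a*A)))*A ⇒ (((a*a)))*A   [A → a]
(((a*a)))*A ⇒ (((a*a)))*a   [A → a]

E ⇒ E*A ⇒ A*A ⇒ (E)*A ⇒ (A)*A ⇒ ((E))*A ⇒ ((A))*A ⇒ (((E)))*A ⇒ (((E*A)))*A ⇒ (((A*A)))*A ⇒ (((a*A)))*A ⇒ (((a*a)))*A ⇒ (((a*a)))*a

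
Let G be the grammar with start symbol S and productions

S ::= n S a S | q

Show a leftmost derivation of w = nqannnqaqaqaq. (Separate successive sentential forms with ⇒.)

S ⇒ nSaS ⇒ nqaS ⇒ nqanSaS ⇒ nqannSaSaS ⇒ nqannnSaSaSaS ⇒ nqannnqaSaSaS ⇒ nqannnqaqaSaS ⇒ nqannnqaqaqaS ⇒ nqannnqaqaqaq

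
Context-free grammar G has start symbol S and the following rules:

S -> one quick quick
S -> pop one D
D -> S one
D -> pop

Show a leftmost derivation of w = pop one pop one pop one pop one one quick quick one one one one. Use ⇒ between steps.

S ⇒ pop one D ⇒ pop one S one ⇒ pop one pop one D one ⇒ pop one pop one S one one ⇒ pop one pop one pop one D one one ⇒ pop one pop one pop one S one one one ⇒ pop one pop one pop one pop one D one one one ⇒ pop one pop one pop one pop one S one one one one ⇒ pop one pop one pop one pop one one quick quick one one one one

S ⇒ pop one D   [S -> pop one D]
pop one D ⇒ pop one S one   [D -> S one]
pop one S one ⇒ pop one pop one D one   [S -> pop one D]
pop one pop one D one ⇒ pop one pop one S one one   [D -> S one]
pop one pop one S one one ⇒ pop one pop one pop one D one one   [S -> pop one D]
pop one pop one pop one D one one ⇒ pop one pop one pop one S one one one   [D -> S one]
pop one pop one pop one S one one one ⇒ pop one pop one pop one pop one D one one one   [S -> pop one D]
pop one pop one pop one pop one D one one one ⇒ pop one pop one pop one pop one S one one one one   [D -> S one]
pop one pop one pop one pop one S one one one one ⇒ pop one pop one pop one pop one one quick quick one one one one   [S -> one quick quick]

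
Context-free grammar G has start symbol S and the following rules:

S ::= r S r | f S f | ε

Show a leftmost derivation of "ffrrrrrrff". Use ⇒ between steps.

S ⇒ fSf   [S ::= f S f]
fSf ⇒ ffSff   [S ::= f S f]
ffSff ⇒ ffrSrff   [S ::= r S r]
ffrSrff ⇒ ffrrSrrff   [S ::= r S r]
ffrrSrrff ⇒ ffrrrSrrrff   [S ::= r S r]
ffrrrSrrrff ⇒ ffrrrrrrff   [S ::= ε]

S ⇒ fSf ⇒ ffSff ⇒ ffrSrff ⇒ ffrrSrrff ⇒ ffrrrSrrrff ⇒ ffrrrrrrff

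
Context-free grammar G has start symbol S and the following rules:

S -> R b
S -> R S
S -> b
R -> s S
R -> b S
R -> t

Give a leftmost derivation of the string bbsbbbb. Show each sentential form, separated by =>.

S => RS => bSS => bRbS => bbSbS => bbRbbS => bbsSbbS => bbsbbbS => bbsbbbb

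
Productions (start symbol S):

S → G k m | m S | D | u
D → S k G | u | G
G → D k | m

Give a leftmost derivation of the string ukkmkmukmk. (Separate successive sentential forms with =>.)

S=>D=>SkG=>GkmkG=>DkkmkG=>ukkmkG=>ukkmkDk=>ukkmkSkGk=>ukkmkmSkGk=>ukkmkmukGk=>ukkmkmukmk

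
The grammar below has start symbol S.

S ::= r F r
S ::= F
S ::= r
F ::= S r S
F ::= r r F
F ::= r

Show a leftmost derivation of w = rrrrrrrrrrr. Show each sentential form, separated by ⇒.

S ⇒ F ⇒ SrS ⇒ rFrrS ⇒ rrrFrrS ⇒ rrrSrSrrS ⇒ rrrrrSrrS ⇒ rrrrrrFrrrS ⇒ rrrrrrrrrrS ⇒ rrrrrrrrrrr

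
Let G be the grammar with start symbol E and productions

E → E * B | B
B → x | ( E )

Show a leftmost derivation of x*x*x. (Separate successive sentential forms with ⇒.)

E⇒E*B⇒E*B*B⇒B*B*B⇒x*B*B⇒x*x*B⇒x*x*x

E ⇒ E*B   [E → E * B]
E*B ⇒ E*B*B   [E → E * B]
E*B*B ⇒ B*B*B   [E → B]
B*B*B ⇒ x*B*B   [B → x]
x*B*B ⇒ x*x*B   [B → x]
x*x*B ⇒ x*x*x   [B → x]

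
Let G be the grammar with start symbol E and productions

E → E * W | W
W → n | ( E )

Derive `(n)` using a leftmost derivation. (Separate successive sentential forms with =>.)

E=>W=>(E)=>(W)=>(n)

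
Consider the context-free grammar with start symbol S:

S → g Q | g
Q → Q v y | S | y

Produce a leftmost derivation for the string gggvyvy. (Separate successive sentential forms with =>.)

S => gQ   [S → g Q]
gQ => gQvy   [Q → Q v y]
gQvy => gSvy   [Q → S]
gSvy => ggQvy   [S → g Q]
ggQvy => ggQvyvy   [Q → Q v y]
ggQvyvy => ggSvyvy   [Q → S]
ggSvyvy => gggvyvy   [S → g]

S=>gQ=>gQvy=>gSvy=>ggQvy=>ggQvyvy=>ggSvyvy=>gggvyvy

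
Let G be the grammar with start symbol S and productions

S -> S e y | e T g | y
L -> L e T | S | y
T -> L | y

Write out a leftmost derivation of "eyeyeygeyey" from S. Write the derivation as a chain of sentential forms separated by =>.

S=>Sey=>Seyey=>eTgeyey=>eLgeyey=>eLeTgeyey=>eLeTeTgeyey=>eyeTeTgeyey=>eyeyeTgeyey=>eyeyeLgeyey=>eyeyeygeyey

S => Sey   [S -> S e y]
Sey => Seyey   [S -> S e y]
Seyey => eTgeyey   [S -> e T g]
eTgeyey => eLgeyey   [T -> L]
eLgeyey => eLeTgeyey   [L -> L e T]
eLeTgeyey => eLeTeTgeyey   [L -> L e T]
eLeTeTgeyey => eyeTeTgeyey   [L -> y]
eyeTeTgeyey => eyeyeTgeyey   [T -> y]
eyeyeTgeyey => eyeyeLgeyey   [T -> L]
eyeyeLgeyey => eyeyeygeyey   [L -> y]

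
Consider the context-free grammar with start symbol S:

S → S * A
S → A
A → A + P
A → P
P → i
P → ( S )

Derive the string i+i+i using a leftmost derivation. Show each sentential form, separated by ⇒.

S ⇒ A   [S → A]
A ⇒ A+P   [A → A + P]
A+P ⇒ A+P+P   [A → A + P]
A+P+P ⇒ P+P+P   [A → P]
P+P+P ⇒ i+P+P   [P → i]
i+P+P ⇒ i+i+P   [P → i]
i+i+P ⇒ i+i+i   [P → i]

S⇒A⇒A+P⇒A+P+P⇒P+P+P⇒i+P+P⇒i+i+P⇒i+i+i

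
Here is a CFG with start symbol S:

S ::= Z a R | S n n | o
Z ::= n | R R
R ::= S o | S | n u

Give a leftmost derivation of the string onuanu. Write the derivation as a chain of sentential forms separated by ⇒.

S⇒ZaR⇒RRaR⇒SRaR⇒oRaR⇒onuaR⇒onuanu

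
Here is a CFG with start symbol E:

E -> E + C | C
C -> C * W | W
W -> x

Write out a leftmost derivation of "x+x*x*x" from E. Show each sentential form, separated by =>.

E => E+C => C+C => W+C => x+C => x+C*W => x+C*W*W => x+W*W*W => x+x*W*W => x+x*x*W => x+x*x*x

E => E+C   [E -> E + C]
E+C => C+C   [E -> C]
C+C => W+C   [C -> W]
W+C => x+C   [W -> x]
x+C => x+C*W   [C -> C * W]
x+C*W => x+C*W*W   [C -> C * W]
x+C*W*W => x+W*W*W   [C -> W]
x+W*W*W => x+x*W*W   [W -> x]
x+x*W*W => x+x*x*W   [W -> x]
x+x*x*W => x+x*x*x   [W -> x]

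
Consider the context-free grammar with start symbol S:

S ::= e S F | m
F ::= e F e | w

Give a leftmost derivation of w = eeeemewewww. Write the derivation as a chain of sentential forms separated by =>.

S => eSF => eeSFF => eeeSFFF => eeeeSFFFF => eeeemFFFF => eeeemeFeFFF => eeeemeweFFF => eeeemewewFF => eeeemewewwF => eeeemewewww

S => eSF   [S ::= e S F]
eSF => eeSFF   [S ::= e S F]
eeSFF => eeeSFFF   [S ::= e S F]
eeeSFFF => eeeeSFFFF   [S ::= e S F]
eeeeSFFFF => eeeemFFFF   [S ::= m]
eeeemFFFF => eeeemeFeFFF   [F ::= e F e]
eeeemeFeFFF => eeeemeweFFF   [F ::= w]
eeeemeweFFF => eeeemewewFF   [F ::= w]
eeeemewewFF => eeeemewewwF   [F ::= w]
eeeemewewwF => eeeemewewww   [F ::= w]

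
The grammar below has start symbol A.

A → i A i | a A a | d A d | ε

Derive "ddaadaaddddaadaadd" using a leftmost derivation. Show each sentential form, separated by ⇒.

A ⇒ dAd ⇒ ddAdd ⇒ ddaAadd ⇒ ddaaAaadd ⇒ ddaadAdaadd ⇒ ddaadaAadaadd ⇒ ddaadaaAaadaadd ⇒ ddaadaadAdaadaadd ⇒ ddaadaaddAddaadaadd ⇒ ddaadaaddddaadaadd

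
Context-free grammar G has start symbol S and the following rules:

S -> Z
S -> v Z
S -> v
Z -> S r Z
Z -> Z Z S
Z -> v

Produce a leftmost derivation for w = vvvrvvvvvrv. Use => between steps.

S => vZ => vSrZ => vvZrZ => vvZZSrZ => vvZZSZSrZ => vvSrZZSZSrZ => vvZrZZSZSrZ => vvvrZZSZSrZ => vvvrvZSZSrZ => vvvrvvSZSrZ => vvvrvvvZSrZ => vvvrvvvvSrZ => vvvrvvvvvrZ => vvvrvvvvvrv

S => vZ   [S -> v Z]
vZ => vSrZ   [Z -> S r Z]
vSrZ => vvZrZ   [S -> v Z]
vvZrZ => vvZZSrZ   [Z -> Z Z S]
vvZZSrZ => vvZZSZSrZ   [Z -> Z Z S]
vvZZSZSrZ => vvSrZZSZSrZ   [Z -> S r Z]
vvSrZZSZSrZ => vvZrZZSZSrZ   [S -> Z]
vvZrZZSZSrZ => vvvrZZSZSrZ   [Z -> v]
vvvrZZSZSrZ => vvvrvZSZSrZ   [Z -> v]
vvvrvZSZSrZ => vvvrvvSZSrZ   [Z -> v]
vvvrvvSZSrZ => vvvrvvvZSrZ   [S -> v]
vvvrvvvZSrZ => vvvrvvvvSrZ   [Z -> v]
vvvrvvvvSrZ => vvvrvvvvvrZ   [S -> v]
vvvrvvvvvrZ => vvvrvvvvvrv   [Z -> v]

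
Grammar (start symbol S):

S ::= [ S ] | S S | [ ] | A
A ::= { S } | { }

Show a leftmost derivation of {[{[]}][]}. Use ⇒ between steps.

S ⇒ A   [S ::= A]
A ⇒ {S}   [A ::= { S }]
{S} ⇒ {SS}   [S ::= S S]
{SS} ⇒ {[S]S}   [S ::= [ S ]]
{[S]S} ⇒ {[A]S}   [S ::= A]
{[A]S} ⇒ {[{S}]S}   [A ::= { S }]
{[{S}]S} ⇒ {[{[]}]S}   [S ::= [ ]]
{[{[]}]S} ⇒ {[{[]}][]}   [S ::= [ ]]

S⇒A⇒{S}⇒{SS}⇒{[S]S}⇒{[A]S}⇒{[{S}]S}⇒{[{[]}]S}⇒{[{[]}][]}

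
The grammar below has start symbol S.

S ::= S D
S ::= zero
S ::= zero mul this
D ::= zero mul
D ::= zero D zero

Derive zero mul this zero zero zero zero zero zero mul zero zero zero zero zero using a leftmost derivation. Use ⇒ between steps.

S ⇒ S D   [S ::= S D]
S D ⇒ zero mul this D   [S ::= zero mul this]
zero mul this D ⇒ zero mul this zero D zero   [D ::= zero D zero]
zero mul this zero D zero ⇒ zero mul this zero zero D zero zero   [D ::= zero D zero]
zero mul this zero zero D zero zero ⇒ zero mul this zero zero zero D zero zero zero   [D ::= zero D zero]
zero mul this zero zero zero D zero zero zero ⇒ zero mul this zero zero zero zero D zero zero zero zero   [D ::= zero D zero]
zero mul this zero zero zero zero D zero zero zero zero ⇒ zero mul this zero zero zero zero zero D zero zero zero zero zero   [D ::= zero D zero]
zero mul this zero zero zero zero zero D zero zero zero zero zero ⇒ zero mul this zero zero zero zero zero zero mul zero zero zero zero zero   [D ::= zero mul]

S ⇒ S D ⇒ zero mul this D ⇒ zero mul this zero D zero ⇒ zero mul this zero zero D zero zero ⇒ zero mul this zero zero zero D zero zero zero ⇒ zero mul this zero zero zero zero D zero zero zero zero ⇒ zero mul this zero zero zero zero zero D zero zero zero zero zero ⇒ zero mul this zero zero zero zero zero zero mul zero zero zero zero zero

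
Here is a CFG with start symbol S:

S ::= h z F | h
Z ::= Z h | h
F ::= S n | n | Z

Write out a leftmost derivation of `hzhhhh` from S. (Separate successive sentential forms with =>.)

S => hzF => hzZ => hzZh => hzZhh => hzZhhh => hzhhhh

S => hzF   [S ::= h z F]
hzF => hzZ   [F ::= Z]
hzZ => hzZh   [Z ::= Z h]
hzZh => hzZhh   [Z ::= Z h]
hzZhh => hzZhhh   [Z ::= Z h]
hzZhhh => hzhhhh   [Z ::= h]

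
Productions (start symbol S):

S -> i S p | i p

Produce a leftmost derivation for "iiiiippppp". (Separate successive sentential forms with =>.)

S => iSp   [S -> i S p]
iSp => iiSpp   [S -> i S p]
iiSpp => iiiSppp   [S -> i S p]
iiiSppp => iiiiSpppp   [S -> i S p]
iiiiSpppp => iiiiippppp   [S -> i p]

S => iSp => iiSpp => iiiSppp => iiiiSpppp => iiiiippppp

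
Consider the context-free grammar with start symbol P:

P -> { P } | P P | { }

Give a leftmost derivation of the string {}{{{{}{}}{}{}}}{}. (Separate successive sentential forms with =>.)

P=>PP=>PPP=>{}PP=>{}{P}P=>{}{{P}}P=>{}{{PP}}P=>{}{{PPP}}P=>{}{{{P}PP}}P=>{}{{{PP}PP}}P=>{}{{{{}P}PP}}P=>{}{{{{}{}}PP}}P=>{}{{{{}{}}{}P}}P=>{}{{{{}{}}{}{}}}P=>{}{{{{}{}}{}{}}}{}

P => PP   [P -> P P]
PP => PPP   [P -> P P]
PPP => {}PP   [P -> { }]
{}PP => {}{P}P   [P -> { P }]
{}{P}P => {}{{P}}P   [P -> { P }]
{}{{P}}P => {}{{PP}}P   [P -> P P]
{}{{PP}}P => {}{{PPP}}P   [P -> P P]
{}{{PPP}}P => {}{{{P}PP}}P   [P -> { P }]
{}{{{P}PP}}P => {}{{{PP}PP}}P   [P -> P P]
{}{{{PP}PP}}P => {}{{{{}P}PP}}P   [P -> { }]
{}{{{{}P}PP}}P => {}{{{{}{}}PP}}P   [P -> { }]
{}{{{{}{}}PP}}P => {}{{{{}{}}{}P}}P   [P -> { }]
{}{{{{}{}}{}P}}P => {}{{{{}{}}{}{}}}P   [P -> { }]
{}{{{{}{}}{}{}}}P => {}{{{{}{}}{}{}}}{}   [P -> { }]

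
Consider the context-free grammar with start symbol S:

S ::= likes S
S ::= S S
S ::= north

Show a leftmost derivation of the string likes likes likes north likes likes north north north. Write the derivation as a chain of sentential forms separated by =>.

S => S S => S S S => S S S S => likes S S S S => likes likes S S S S => likes likes likes S S S S => likes likes likes north S S S => likes likes likes north likes S S S => likes likes likes north likes likes S S S => likes likes likes north likes likes north S S => likes likes likes north likes likes north north S => likes likes likes north likes likes north north north

S => S S   [S ::= S S]
S S => S S S   [S ::= S S]
S S S => S S S S   [S ::= S S]
S S S S => likes S S S S   [S ::= likes S]
likes S S S S => likes likes S S S S   [S ::= likes S]
likes likes S S S S => likes likes likes S S S S   [S ::= likes S]
likes likes likes S S S S => likes likes likes north S S S   [S ::= north]
likes likes likes north S S S => likes likes likes north likes S S S   [S ::= likes S]
likes likes likes north likes S S S => likes likes likes north likes likes S S S   [S ::= likes S]
likes likes likes north likes likes S S S => likes likes likes north likes likes north S S   [S ::= north]
likes likes likes north likes likes north S S => likes likes likes north likes likes north north S   [S ::= north]
likes likes likes north likes likes north north S => likes likes likes north likes likes north north north   [S ::= north]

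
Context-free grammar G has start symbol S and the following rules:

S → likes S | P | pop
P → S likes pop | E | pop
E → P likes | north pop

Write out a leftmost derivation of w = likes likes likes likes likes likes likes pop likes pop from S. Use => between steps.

S => likes S => likes P => likes S likes pop => likes likes S likes pop => likes likes likes S likes pop => likes likes likes likes S likes pop => likes likes likes likes likes S likes pop => likes likes likes likes likes likes S likes pop => likes likes likes likes likes likes likes S likes pop => likes likes likes likes likes likes likes pop likes pop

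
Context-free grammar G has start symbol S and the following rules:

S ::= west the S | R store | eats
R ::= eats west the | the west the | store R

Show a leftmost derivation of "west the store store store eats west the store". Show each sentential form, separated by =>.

S => west the S   [S ::= west the S]
west the S => west the R store   [S ::= R store]
west the R store => west the store R store   [R ::= store R]
west the store R store => west the store store R store   [R ::= store R]
west the store store R store => west the store store store R store   [R ::= store R]
west the store store store R store => west the store store store eats west the store   [R ::= eats west the]

S => west the S => west the R store => west the store R store => west the store store R store => west the store store store R store => west the store store store eats west the store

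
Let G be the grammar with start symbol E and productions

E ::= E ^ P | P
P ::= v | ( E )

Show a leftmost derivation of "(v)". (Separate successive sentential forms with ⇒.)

E ⇒ P ⇒ (E) ⇒ (P) ⇒ (v)

E ⇒ P   [E ::= P]
P ⇒ (E)   [P ::= ( E )]
(E) ⇒ (P)   [E ::= P]
(P) ⇒ (v)   [P ::= v]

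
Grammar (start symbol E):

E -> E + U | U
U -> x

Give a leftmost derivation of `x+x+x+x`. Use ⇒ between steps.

E ⇒ E+U ⇒ E+U+U ⇒ E+U+U+U ⇒ U+U+U+U ⇒ x+U+U+U ⇒ x+x+U+U ⇒ x+x+x+U ⇒ x+x+x+x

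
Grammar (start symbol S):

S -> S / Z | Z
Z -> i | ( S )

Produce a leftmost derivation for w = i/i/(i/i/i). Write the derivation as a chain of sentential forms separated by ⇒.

S ⇒ S/Z ⇒ S/Z/Z ⇒ Z/Z/Z ⇒ i/Z/Z ⇒ i/i/Z ⇒ i/i/(S) ⇒ i/i/(S/Z) ⇒ i/i/(S/Z/Z) ⇒ i/i/(Z/Z/Z) ⇒ i/i/(i/Z/Z) ⇒ i/i/(i/i/Z) ⇒ i/i/(i/i/i)

S ⇒ S/Z   [S -> S / Z]
S/Z ⇒ S/Z/Z   [S -> S / Z]
S/Z/Z ⇒ Z/Z/Z   [S -> Z]
Z/Z/Z ⇒ i/Z/Z   [Z -> i]
i/Z/Z ⇒ i/i/Z   [Z -> i]
i/i/Z ⇒ i/i/(S)   [Z -> ( S )]
i/i/(S) ⇒ i/i/(S/Z)   [S -> S / Z]
i/i/(S/Z) ⇒ i/i/(S/Z/Z)   [S -> S / Z]
i/i/(S/Z/Z) ⇒ i/i/(Z/Z/Z)   [S -> Z]
i/i/(Z/Z/Z) ⇒ i/i/(i/Z/Z)   [Z -> i]
i/i/(i/Z/Z) ⇒ i/i/(i/i/Z)   [Z -> i]
i/i/(i/i/Z) ⇒ i/i/(i/i/i)   [Z -> i]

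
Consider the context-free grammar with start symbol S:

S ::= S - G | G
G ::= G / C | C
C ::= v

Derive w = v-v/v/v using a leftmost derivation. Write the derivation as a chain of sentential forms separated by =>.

S => S-G   [S ::= S - G]
S-G => G-G   [S ::= G]
G-G => C-G   [G ::= C]
C-G => v-G   [C ::= v]
v-G => v-G/C   [G ::= G / C]
v-G/C => v-G/C/C   [G ::= G / C]
v-G/C/C => v-C/C/C   [G ::= C]
v-C/C/C => v-v/C/C   [C ::= v]
v-v/C/C => v-v/v/C   [C ::= v]
v-v/v/C => v-v/v/v   [C ::= v]

S=>S-G=>G-G=>C-G=>v-G=>v-G/C=>v-G/C/C=>v-C/C/C=>v-v/C/C=>v-v/v/C=>v-v/v/v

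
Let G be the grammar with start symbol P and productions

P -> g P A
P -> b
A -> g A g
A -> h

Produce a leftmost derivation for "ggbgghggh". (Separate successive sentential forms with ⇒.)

P⇒gPA⇒ggPAA⇒ggbAA⇒ggbgAgA⇒ggbggAggA⇒ggbgghggA⇒ggbgghggh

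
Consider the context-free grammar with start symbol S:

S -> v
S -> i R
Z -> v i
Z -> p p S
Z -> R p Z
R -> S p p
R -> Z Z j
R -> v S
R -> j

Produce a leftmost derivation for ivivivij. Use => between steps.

S => iR   [S -> i R]
iR => ivS   [R -> v S]
ivS => iviR   [S -> i R]
iviR => iviZZj   [R -> Z Z j]
iviZZj => iviviZj   [Z -> v i]
iviviZj => ivivivij   [Z -> v i]

S => iR => ivS => iviR => iviZZj => iviviZj => ivivivij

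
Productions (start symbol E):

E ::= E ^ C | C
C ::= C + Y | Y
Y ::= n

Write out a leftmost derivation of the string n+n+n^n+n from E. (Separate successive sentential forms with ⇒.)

E ⇒ E^C ⇒ C^C ⇒ C+Y^C ⇒ C+Y+Y^C ⇒ Y+Y+Y^C ⇒ n+Y+Y^C ⇒ n+n+Y^C ⇒ n+n+n^C ⇒ n+n+n^C+Y ⇒ n+n+n^Y+Y ⇒ n+n+n^n+Y ⇒ n+n+n^n+n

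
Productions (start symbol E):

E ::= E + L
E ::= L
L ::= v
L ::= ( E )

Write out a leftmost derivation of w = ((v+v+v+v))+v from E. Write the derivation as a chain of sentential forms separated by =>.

E => E+L => L+L => (E)+L => (L)+L => ((E))+L => ((E+L))+L => ((E+L+L))+L => ((E+L+L+L))+L => ((L+L+L+L))+L => ((v+L+L+L))+L => ((v+v+L+L))+L => ((v+v+v+L))+L => ((v+v+v+v))+L => ((v+v+v+v))+v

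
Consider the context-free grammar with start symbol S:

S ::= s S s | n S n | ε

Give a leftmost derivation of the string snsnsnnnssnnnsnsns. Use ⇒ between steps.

S ⇒ sSs ⇒ snSns ⇒ snsSsns ⇒ snsnSnsns ⇒ snsnsSsnsns ⇒ snsnsnSnsnsns ⇒ snsnsnnSnnsnsns ⇒ snsnsnnnSnnnsnsns ⇒ snsnsnnnsSsnnnsnsns ⇒ snsnsnnnssnnnsnsns

S ⇒ sSs   [S ::= s S s]
sSs ⇒ snSns   [S ::= n S n]
snSns ⇒ snsSsns   [S ::= s S s]
snsSsns ⇒ snsnSnsns   [S ::= n S n]
snsnSnsns ⇒ snsnsSsnsns   [S ::= s S s]
snsnsSsnsns ⇒ snsnsnSnsnsns   [S ::= n S n]
snsnsnSnsnsns ⇒ snsnsnnSnnsnsns   [S ::= n S n]
snsnsnnSnnsnsns ⇒ snsnsnnnSnnnsnsns   [S ::= n S n]
snsnsnnnSnnnsnsns ⇒ snsnsnnnsSsnnnsnsns   [S ::= s S s]
snsnsnnnsSsnnnsnsns ⇒ snsnsnnnssnnnsnsns   [S ::= ε]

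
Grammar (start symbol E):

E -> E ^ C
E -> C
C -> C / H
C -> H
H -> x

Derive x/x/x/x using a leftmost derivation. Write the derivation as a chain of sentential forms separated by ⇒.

E ⇒ C   [E -> C]
C ⇒ C/H   [C -> C / H]
C/H ⇒ C/H/H   [C -> C / H]
C/H/H ⇒ C/H/H/H   [C -> C / H]
C/H/H/H ⇒ H/H/H/H   [C -> H]
H/H/H/H ⇒ x/H/H/H   [H -> x]
x/H/H/H ⇒ x/x/H/H   [H -> x]
x/x/H/H ⇒ x/x/x/H   [H -> x]
x/x/x/H ⇒ x/x/x/x   [H -> x]

E ⇒ C ⇒ C/H ⇒ C/H/H ⇒ C/H/H/H ⇒ H/H/H/H ⇒ x/H/H/H ⇒ x/x/H/H ⇒ x/x/x/H ⇒ x/x/x/x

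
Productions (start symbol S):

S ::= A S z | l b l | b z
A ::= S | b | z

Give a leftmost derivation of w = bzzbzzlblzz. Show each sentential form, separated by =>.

S => ASz => SSz => bzSz => bzASzz => bzSSzz => bzASzSzz => bzzSzSzz => bzzbzzSzz => bzzbzzlblzz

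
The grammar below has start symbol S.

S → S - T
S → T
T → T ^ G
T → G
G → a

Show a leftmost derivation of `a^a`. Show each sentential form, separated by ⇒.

S⇒T⇒T^G⇒G^G⇒a^G⇒a^a

S ⇒ T   [S → T]
T ⇒ T^G   [T → T ^ G]
T^G ⇒ G^G   [T → G]
G^G ⇒ a^G   [G → a]
a^G ⇒ a^a   [G → a]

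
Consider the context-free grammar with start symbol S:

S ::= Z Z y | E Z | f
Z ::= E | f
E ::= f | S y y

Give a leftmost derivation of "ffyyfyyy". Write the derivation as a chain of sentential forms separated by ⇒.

S ⇒ ZZy   [S ::= Z Z y]
ZZy ⇒ EZy   [Z ::= E]
EZy ⇒ fZy   [E ::= f]
fZy ⇒ fEy   [Z ::= E]
fEy ⇒ fSyyy   [E ::= S y y]
fSyyy ⇒ fEZyyy   [S ::= E Z]
fEZyyy ⇒ fSyyZyyy   [E ::= S y y]
fSyyZyyy ⇒ ffyyZyyy   [S ::= f]
ffyyZyyy ⇒ ffyyfyyy   [Z ::= f]

S⇒ZZy⇒EZy⇒fZy⇒fEy⇒fSyyy⇒fEZyyy⇒fSyyZyyy⇒ffyyZyyy⇒ffyyfyyy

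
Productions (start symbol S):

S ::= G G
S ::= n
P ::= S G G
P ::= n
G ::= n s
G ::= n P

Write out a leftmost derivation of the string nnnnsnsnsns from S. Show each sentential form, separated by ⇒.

S ⇒ GG ⇒ nPG ⇒ nSGGG ⇒ nGGGGG ⇒ nnPGGGG ⇒ nnnGGGG ⇒ nnnnsGGG ⇒ nnnnsnsGG ⇒ nnnnsnsnsG ⇒ nnnnsnsnsns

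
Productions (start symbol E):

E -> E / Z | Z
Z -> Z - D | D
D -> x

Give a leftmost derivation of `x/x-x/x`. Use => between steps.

E => E/Z   [E -> E / Z]
E/Z => E/Z/Z   [E -> E / Z]
E/Z/Z => Z/Z/Z   [E -> Z]
Z/Z/Z => D/Z/Z   [Z -> D]
D/Z/Z => x/Z/Z   [D -> x]
x/Z/Z => x/Z-D/Z   [Z -> Z - D]
x/Z-D/Z => x/D-D/Z   [Z -> D]
x/D-D/Z => x/x-D/Z   [D -> x]
x/x-D/Z => x/x-x/Z   [D -> x]
x/x-x/Z => x/x-x/D   [Z -> D]
x/x-x/D => x/x-x/x   [D -> x]

E => E/Z => E/Z/Z => Z/Z/Z => D/Z/Z => x/Z/Z => x/Z-D/Z => x/D-D/Z => x/x-D/Z => x/x-x/Z => x/x-x/D => x/x-x/x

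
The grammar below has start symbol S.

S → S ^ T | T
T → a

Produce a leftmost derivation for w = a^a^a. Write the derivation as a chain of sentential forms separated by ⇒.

S ⇒ S^T   [S → S ^ T]
S^T ⇒ S^T^T   [S → S ^ T]
S^T^T ⇒ T^T^T   [S → T]
T^T^T ⇒ a^T^T   [T → a]
a^T^T ⇒ a^a^T   [T → a]
a^a^T ⇒ a^a^a   [T → a]

S ⇒ S^T ⇒ S^T^T ⇒ T^T^T ⇒ a^T^T ⇒ a^a^T ⇒ a^a^a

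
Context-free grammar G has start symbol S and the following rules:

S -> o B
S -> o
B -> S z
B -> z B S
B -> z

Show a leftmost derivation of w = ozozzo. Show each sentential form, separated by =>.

S=>oB=>ozBS=>ozSzS=>ozoBzS=>ozozzS=>ozozzo

S => oB   [S -> o B]
oB => ozBS   [B -> z B S]
ozBS => ozSzS   [B -> S z]
ozSzS => ozoBzS   [S -> o B]
ozoBzS => ozozzS   [B -> z]
ozozzS => ozozzo   [S -> o]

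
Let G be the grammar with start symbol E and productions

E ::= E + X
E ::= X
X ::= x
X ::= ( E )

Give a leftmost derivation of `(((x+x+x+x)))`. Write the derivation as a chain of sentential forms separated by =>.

E=>X=>(E)=>(X)=>((E))=>((X))=>(((E)))=>(((E+X)))=>(((E+X+X)))=>(((E+X+X+X)))=>(((X+X+X+X)))=>(((x+X+X+X)))=>(((x+x+X+X)))=>(((x+x+x+X)))=>(((x+x+x+x)))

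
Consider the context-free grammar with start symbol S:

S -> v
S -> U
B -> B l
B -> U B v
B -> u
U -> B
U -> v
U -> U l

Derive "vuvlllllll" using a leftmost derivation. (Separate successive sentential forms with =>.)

S=>U=>Ul=>Ull=>Ulll=>Ullll=>Bllll=>Blllll=>Bllllll=>Blllllll=>UBvlllllll=>vBvlllllll=>vuvlllllll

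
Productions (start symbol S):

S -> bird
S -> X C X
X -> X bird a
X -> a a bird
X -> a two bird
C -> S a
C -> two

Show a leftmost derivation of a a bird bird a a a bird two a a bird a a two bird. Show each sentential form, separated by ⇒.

S ⇒ X C X ⇒ X bird a C X ⇒ a a bird bird a C X ⇒ a a bird bird a S a X ⇒ a a bird bird a X C X a X ⇒ a a bird bird a a a bird C X a X ⇒ a a bird bird a a a bird two X a X ⇒ a a bird bird a a a bird two a a bird a X ⇒ a a bird bird a a a bird two a a bird a a two bird

S ⇒ X C X   [S -> X C X]
X C X ⇒ X bird a C X   [X -> X bird a]
X bird a C X ⇒ a a bird bird a C X   [X -> a a bird]
a a bird bird a C X ⇒ a a bird bird a S a X   [C -> S a]
a a bird bird a S a X ⇒ a a bird bird a X C X a X   [S -> X C X]
a a bird bird a X C X a X ⇒ a a bird bird a a a bird C X a X   [X -> a a bird]
a a bird bird a a a bird C X a X ⇒ a a bird bird a a a bird two X a X   [C -> two]
a a bird bird a a a bird two X a X ⇒ a a bird bird a a a bird two a a bird a X   [X -> a a bird]
a a bird bird a a a bird two a a bird a X ⇒ a a bird bird a a a bird two a a bird a a two bird   [X -> a two bird]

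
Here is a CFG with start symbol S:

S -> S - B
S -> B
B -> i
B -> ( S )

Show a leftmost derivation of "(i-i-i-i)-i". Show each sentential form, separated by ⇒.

S ⇒ S-B ⇒ B-B ⇒ (S)-B ⇒ (S-B)-B ⇒ (S-B-B)-B ⇒ (S-B-B-B)-B ⇒ (B-B-B-B)-B ⇒ (i-B-B-B)-B ⇒ (i-i-B-B)-B ⇒ (i-i-i-B)-B ⇒ (i-i-i-i)-B ⇒ (i-i-i-i)-i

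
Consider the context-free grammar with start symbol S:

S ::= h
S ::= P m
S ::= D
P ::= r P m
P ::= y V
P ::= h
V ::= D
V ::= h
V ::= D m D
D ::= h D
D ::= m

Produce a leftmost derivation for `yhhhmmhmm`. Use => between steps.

S => Pm => yVm => yDmDm => yhDmDm => yhhDmDm => yhhhDmDm => yhhhmmDm => yhhhmmhDm => yhhhmmhmm

S => Pm   [S ::= P m]
Pm => yVm   [P ::= y V]
yVm => yDmDm   [V ::= D m D]
yDmDm => yhDmDm   [D ::= h D]
yhDmDm => yhhDmDm   [D ::= h D]
yhhDmDm => yhhhDmDm   [D ::= h D]
yhhhDmDm => yhhhmmDm   [D ::= m]
yhhhmmDm => yhhhmmhDm   [D ::= h D]
yhhhmmhDm => yhhhmmhmm   [D ::= m]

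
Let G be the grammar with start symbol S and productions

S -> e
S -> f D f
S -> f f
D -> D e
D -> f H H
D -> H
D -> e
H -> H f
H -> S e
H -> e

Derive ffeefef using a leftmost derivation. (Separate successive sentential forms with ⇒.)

S ⇒ fDf   [S -> f D f]
fDf ⇒ fHf   [D -> H]
fHf ⇒ fSef   [H -> S e]
fSef ⇒ ffDfef   [S -> f D f]
ffDfef ⇒ ffDefef   [D -> D e]
ffDefef ⇒ ffeefef   [D -> e]

S⇒fDf⇒fHf⇒fSef⇒ffDfef⇒ffDefef⇒ffeefef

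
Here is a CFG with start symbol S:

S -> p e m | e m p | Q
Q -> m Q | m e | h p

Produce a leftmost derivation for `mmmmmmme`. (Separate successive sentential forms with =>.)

S=>Q=>mQ=>mmQ=>mmmQ=>mmmmQ=>mmmmmQ=>mmmmmmQ=>mmmmmmme

S => Q   [S -> Q]
Q => mQ   [Q -> m Q]
mQ => mmQ   [Q -> m Q]
mmQ => mmmQ   [Q -> m Q]
mmmQ => mmmmQ   [Q -> m Q]
mmmmQ => mmmmmQ   [Q -> m Q]
mmmmmQ => mmmmmmQ   [Q -> m Q]
mmmmmmQ => mmmmmmme   [Q -> m e]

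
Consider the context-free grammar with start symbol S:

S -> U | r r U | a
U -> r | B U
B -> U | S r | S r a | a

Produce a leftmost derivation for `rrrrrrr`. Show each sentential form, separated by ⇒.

S⇒U⇒BU⇒SrU⇒rrUrU⇒rrBUrU⇒rrSrUrU⇒rrUrUrU⇒rrrrUrU⇒rrrrrrU⇒rrrrrrr

S ⇒ U   [S -> U]
U ⇒ BU   [U -> B U]
BU ⇒ SrU   [B -> S r]
SrU ⇒ rrUrU   [S -> r r U]
rrUrU ⇒ rrBUrU   [U -> B U]
rrBUrU ⇒ rrSrUrU   [B -> S r]
rrSrUrU ⇒ rrUrUrU   [S -> U]
rrUrUrU ⇒ rrrrUrU   [U -> r]
rrrrUrU ⇒ rrrrrrU   [U -> r]
rrrrrrU ⇒ rrrrrrr   [U -> r]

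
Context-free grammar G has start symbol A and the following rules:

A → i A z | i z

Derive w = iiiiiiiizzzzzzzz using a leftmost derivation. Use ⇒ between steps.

A ⇒ iAz   [A → i A z]
iAz ⇒ iiAzz   [A → i A z]
iiAzz ⇒ iiiAzzz   [A → i A z]
iiiAzzz ⇒ iiiiAzzzz   [A → i A z]
iiiiAzzzz ⇒ iiiiiAzzzzz   [A → i A z]
iiiiiAzzzzz ⇒ iiiiiiAzzzzzz   [A → i A z]
iiiiiiAzzzzzz ⇒ iiiiiiiAzzzzzzz   [A → i A z]
iiiiiiiAzzzzzzz ⇒ iiiiiiiizzzzzzzz   [A → i z]

A⇒iAz⇒iiAzz⇒iiiAzzz⇒iiiiAzzzz⇒iiiiiAzzzzz⇒iiiiiiAzzzzzz⇒iiiiiiiAzzzzzzz⇒iiiiiiiizzzzzzzz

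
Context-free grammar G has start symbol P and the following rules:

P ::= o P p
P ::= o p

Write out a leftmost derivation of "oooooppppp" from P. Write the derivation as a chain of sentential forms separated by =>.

P=>oPp=>ooPpp=>oooPppp=>ooooPpppp=>oooooppppp

P => oPp   [P ::= o P p]
oPp => ooPpp   [P ::= o P p]
ooPpp => oooPppp   [P ::= o P p]
oooPppp => ooooPpppp   [P ::= o P p]
ooooPpppp => oooooppppp   [P ::= o p]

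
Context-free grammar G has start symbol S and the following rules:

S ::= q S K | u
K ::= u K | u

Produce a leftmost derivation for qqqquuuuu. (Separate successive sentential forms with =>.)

S => qSK   [S ::= q S K]
qSK => qqSKK   [S ::= q S K]
qqSKK => qqqSKKK   [S ::= q S K]
qqqSKKK => qqqqSKKKK   [S ::= q S K]
qqqqSKKKK => qqqquKKKK   [S ::= u]
qqqquKKKK => qqqquuKKK   [K ::= u]
qqqquuKKK => qqqquuuKK   [K ::= u]
qqqquuuKK => qqqquuuuK   [K ::= u]
qqqquuuuK => qqqquuuuu   [K ::= u]

S=>qSK=>qqSKK=>qqqSKKK=>qqqqSKKKK=>qqqquKKKK=>qqqquuKKK=>qqqquuuKK=>qqqquuuuK=>qqqquuuuu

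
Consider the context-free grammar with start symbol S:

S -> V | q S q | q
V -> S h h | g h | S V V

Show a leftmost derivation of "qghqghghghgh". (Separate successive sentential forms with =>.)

S => V => SVV => qVV => qghV => qghSVV => qghVVV => qghSVVVV => qghqVVVV => qghqghVVV => qghqghghVV => qghqghghghV => qghqghghghgh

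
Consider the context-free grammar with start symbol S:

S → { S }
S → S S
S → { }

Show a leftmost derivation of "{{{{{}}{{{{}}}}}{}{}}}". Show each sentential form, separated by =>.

S => {S} => {{S}} => {{SS}} => {{{S}S}} => {{{SS}S}} => {{{{S}S}S}} => {{{{{}}S}S}} => {{{{{}}{S}}S}} => {{{{{}}{{S}}}S}} => {{{{{}}{{{S}}}}S}} => {{{{{}}{{{{}}}}}S}} => {{{{{}}{{{{}}}}}SS}} => {{{{{}}{{{{}}}}}{}S}} => {{{{{}}{{{{}}}}}{}{}}}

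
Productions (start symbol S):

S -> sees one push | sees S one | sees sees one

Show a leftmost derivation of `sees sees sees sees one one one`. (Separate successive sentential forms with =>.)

S => sees S one => sees sees S one one => sees sees sees sees one one one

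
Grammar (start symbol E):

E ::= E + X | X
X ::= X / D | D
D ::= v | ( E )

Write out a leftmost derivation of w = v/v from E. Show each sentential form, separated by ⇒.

E ⇒ X   [E ::= X]
X ⇒ X/D   [X ::= X / D]
X/D ⇒ D/D   [X ::= D]
D/D ⇒ v/D   [D ::= v]
v/D ⇒ v/v   [D ::= v]

E⇒X⇒X/D⇒D/D⇒v/D⇒v/v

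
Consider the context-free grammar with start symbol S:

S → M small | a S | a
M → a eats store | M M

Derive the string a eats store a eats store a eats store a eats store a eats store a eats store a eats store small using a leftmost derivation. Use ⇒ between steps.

S ⇒ M small ⇒ M M small ⇒ M M M small ⇒ M M M M small ⇒ M M M M M small ⇒ M M M M M M small ⇒ M M M M M M M small ⇒ a eats store M M M M M M small ⇒ a eats store a eats store M M M M M small ⇒ a eats store a eats store a eats store M M M M small ⇒ a eats store a eats store a eats store a eats store M M M small ⇒ a eats store a eats store a eats store a eats store a eats store M M small ⇒ a eats store a eats store a eats store a eats store a eats store a eats store M small ⇒ a eats store a eats store a eats store a eats store a eats store a eats store a eats store small

S ⇒ M small   [S → M small]
M small ⇒ M M small   [M → M M]
M M small ⇒ M M M small   [M → M M]
M M M small ⇒ M M M M small   [M → M M]
M M M M small ⇒ M M M M M small   [M → M M]
M M M M M small ⇒ M M M M M M small   [M → M M]
M M M M M M small ⇒ M M M M M M M small   [M → M M]
M M M M M M M small ⇒ a eats store M M M M M M small   [M → a eats store]
a eats store M M M M M M small ⇒ a eats store a eats store M M M M M small   [M → a eats store]
a eats store a eats store M M M M M small ⇒ a eats store a eats store a eats store M M M M small   [M → a eats store]
a eats store a eats store a eats store M M M M small ⇒ a eats store a eats store a eats store a eats store M M M small   [M → a eats store]
a eats store a eats store a eats store a eats store M M M small ⇒ a eats store a eats store a eats store a eats store a eats store M M small   [M → a eats store]
a eats store a eats store a eats store a eats store a eats store M M small ⇒ a eats store a eats store a eats store a eats store a eats store a eats store M small   [M → a eats store]
a eats store a eats store a eats store a eats store a eats store a eats store M small ⇒ a eats store a eats store a eats store a eats store a eats store a eats store a eats store small   [M → a eats store]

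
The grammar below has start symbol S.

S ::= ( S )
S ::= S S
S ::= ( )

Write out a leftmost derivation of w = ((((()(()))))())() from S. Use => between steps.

S => SS   [S ::= S S]
SS => (S)S   [S ::= ( S )]
(S)S => (SS)S   [S ::= S S]
(SS)S => ((S)S)S   [S ::= ( S )]
((S)S)S => (((S))S)S   [S ::= ( S )]
(((S))S)S => ((((S)))S)S   [S ::= ( S )]
((((S)))S)S => ((((SS)))S)S   [S ::= S S]
((((SS)))S)S => ((((()S)))S)S   [S ::= ( )]
((((()S)))S)S => ((((()(S))))S)S   [S ::= ( S )]
((((()(S))))S)S => ((((()(()))))S)S   [S ::= ( )]
((((()(()))))S)S => ((((()(()))))())S   [S ::= ( )]
((((()(()))))())S => ((((()(()))))())()   [S ::= ( )]

S => SS => (S)S => (SS)S => ((S)S)S => (((S))S)S => ((((S)))S)S => ((((SS)))S)S => ((((()S)))S)S => ((((()(S))))S)S => ((((()(()))))S)S => ((((()(()))))())S => ((((()(()))))())()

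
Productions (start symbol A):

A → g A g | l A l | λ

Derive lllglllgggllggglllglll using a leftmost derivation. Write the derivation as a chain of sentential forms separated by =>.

A => lAl => llAll => lllAlll => lllgAglll => lllglAlglll => lllgllAllglll => lllglllAlllglll => lllglllgAglllglll => lllglllggAgglllglll => lllglllgggAggglllglll => lllglllggglAlggglllglll => lllglllgggllggglllglll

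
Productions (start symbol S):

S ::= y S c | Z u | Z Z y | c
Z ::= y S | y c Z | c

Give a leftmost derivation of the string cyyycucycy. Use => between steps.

S => ZZy => cZy => cySy => cyyScy => cyyZZycy => cyyySZycy => cyyyZuZycy => cyyycuZycy => cyyycucycy

S => ZZy   [S ::= Z Z y]
ZZy => cZy   [Z ::= c]
cZy => cySy   [Z ::= y S]
cySy => cyyScy   [S ::= y S c]
cyyScy => cyyZZycy   [S ::= Z Z y]
cyyZZycy => cyyySZycy   [Z ::= y S]
cyyySZycy => cyyyZuZycy   [S ::= Z u]
cyyyZuZycy => cyyycuZycy   [Z ::= c]
cyyycuZycy => cyyycucycy   [Z ::= c]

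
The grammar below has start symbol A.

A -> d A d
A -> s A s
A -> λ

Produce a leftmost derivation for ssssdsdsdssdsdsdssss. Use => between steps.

A => sAs   [A -> s A s]
sAs => ssAss   [A -> s A s]
ssAss => sssAsss   [A -> s A s]
sssAsss => ssssAssss   [A -> s A s]
ssssAssss => ssssdAdssss   [A -> d A d]
ssssdAdssss => ssssdsAsdssss   [A -> s A s]
ssssdsAsdssss => ssssdsdAdsdssss   [A -> d A d]
ssssdsdAdsdssss => ssssdsdsAsdsdssss   [A -> s A s]
ssssdsdsAsdsdssss => ssssdsdsdAdsdsdssss   [A -> d A d]
ssssdsdsdAdsdsdssss => ssssdsdsdsAsdsdsdssss   [A -> s A s]
ssssdsdsdsAsdsdsdssss => ssssdsdsdssdsdsdssss   [A -> λ]

A => sAs => ssAss => sssAsss => ssssAssss => ssssdAdssss => ssssdsAsdssss => ssssdsdAdsdssss => ssssdsdsAsdsdssss => ssssdsdsdAdsdsdssss => ssssdsdsdsAsdsdsdssss => ssssdsdsdssdsdsdssss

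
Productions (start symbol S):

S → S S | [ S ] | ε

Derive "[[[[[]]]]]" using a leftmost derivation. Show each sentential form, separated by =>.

S => [S] => [SS] => [SSS] => [[S]SS] => [[[S]]SS] => [[[SS]]SS] => [[[[S]S]]SS] => [[[[[S]]S]]SS] => [[[[[]]S]]SS] => [[[[[]]]]SS] => [[[[[]]]]S] => [[[[[]]]]]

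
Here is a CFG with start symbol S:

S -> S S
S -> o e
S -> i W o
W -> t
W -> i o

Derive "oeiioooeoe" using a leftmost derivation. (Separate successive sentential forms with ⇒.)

S ⇒ SS   [S -> S S]
SS ⇒ SSS   [S -> S S]
SSS ⇒ oeSS   [S -> o e]
oeSS ⇒ oeSSS   [S -> S S]
oeSSS ⇒ oeiWoSS   [S -> i W o]
oeiWoSS ⇒ oeiiooSS   [W -> i o]
oeiiooSS ⇒ oeiioooeS   [S -> o e]
oeiioooeS ⇒ oeiioooeoe   [S -> o e]

S ⇒ SS ⇒ SSS ⇒ oeSS ⇒ oeSSS ⇒ oeiWoSS ⇒ oeiiooSS ⇒ oeiioooeS ⇒ oeiioooeoe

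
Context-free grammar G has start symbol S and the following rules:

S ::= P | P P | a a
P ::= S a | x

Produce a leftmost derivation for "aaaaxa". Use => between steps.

S => P   [S ::= P]
P => Sa   [P ::= S a]
Sa => PPa   [S ::= P P]
PPa => SaPa   [P ::= S a]
SaPa => PaPa   [S ::= P]
PaPa => SaaPa   [P ::= S a]
SaaPa => aaaaPa   [S ::= a a]
aaaaPa => aaaaxa   [P ::= x]

S=>P=>Sa=>PPa=>SaPa=>PaPa=>SaaPa=>aaaaPa=>aaaaxa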